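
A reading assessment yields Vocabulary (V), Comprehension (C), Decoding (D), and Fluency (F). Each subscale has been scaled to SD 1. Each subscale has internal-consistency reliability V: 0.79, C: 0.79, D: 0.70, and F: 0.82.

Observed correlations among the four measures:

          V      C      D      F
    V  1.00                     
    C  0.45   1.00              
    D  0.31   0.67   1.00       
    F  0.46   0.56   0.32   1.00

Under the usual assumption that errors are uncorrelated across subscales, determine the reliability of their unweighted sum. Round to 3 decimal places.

0.906

Var(V+C+D+F) = 4 + 2·[0.45 + 0.31 + 0.46 + 0.67 + 0.56 + 0.32] = 4 + 5.54 = 9.54.
Because errors are independent across components, Cov(Tᵢ,Tⱼ) = Cov(Xᵢ,Xⱼ); the off-diagonal part of the true-score variance is the same as above.
True-score variance = [0.79 + 0.79 + 0.70 + 0.82] + 5.54 = 3.1 + 5.54 = 8.64.
Reliability = 8.64 / 9.54 = 0.906.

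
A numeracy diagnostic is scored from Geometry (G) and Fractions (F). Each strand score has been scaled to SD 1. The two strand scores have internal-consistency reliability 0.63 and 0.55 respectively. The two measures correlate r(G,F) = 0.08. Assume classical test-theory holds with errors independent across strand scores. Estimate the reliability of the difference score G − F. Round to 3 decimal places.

Var(G−F) = 1 + 1 − 2·0.08 = 2 − 0.16 = 1.84.
Under uncorrelated errors the observed covariances equal the true-score covariances, so only the own-variance terms attenuate.
True-score variance = [0.63 + 0.55] − 0.16 = 1.18 − 0.16 = 1.02.
Reliability = 1.02 / 1.84 = 0.554.

0.554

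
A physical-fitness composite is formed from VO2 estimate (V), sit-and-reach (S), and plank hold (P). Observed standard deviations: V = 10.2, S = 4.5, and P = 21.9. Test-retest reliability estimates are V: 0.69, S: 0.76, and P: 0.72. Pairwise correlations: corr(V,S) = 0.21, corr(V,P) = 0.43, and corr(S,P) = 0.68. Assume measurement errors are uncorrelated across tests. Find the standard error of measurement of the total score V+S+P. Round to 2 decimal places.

Var(total) = 603.9 + 345.413 = 949.313.
True-score variance = 432.497 + 345.413 = 777.91, so reliability = 0.8194.
Error variance = 949.313 − 777.91 = 171.403; SEM = √171.403 = 13.09.

13.09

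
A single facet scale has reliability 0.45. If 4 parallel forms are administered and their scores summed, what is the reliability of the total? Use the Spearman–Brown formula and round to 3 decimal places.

0.766

ρ_k = kρ / (1 + (k−1)ρ) = 4·0.45 / (1 + 3·0.45) = 1.800 / 2.350 = 0.766.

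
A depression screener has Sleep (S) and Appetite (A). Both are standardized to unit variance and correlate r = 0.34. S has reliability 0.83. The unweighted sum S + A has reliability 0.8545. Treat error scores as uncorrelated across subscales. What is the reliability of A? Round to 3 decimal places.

Var(S+A) = 2 + 2·0.34 = 2.680.
True-score variance = ρ_S + ρ_A + 2·0.34, so 0.8545 = (0.83 + ρ_A + 0.68) / 2.680.
ρ_A = 0.8545·2.680 − 0.83 − 0.68 = 0.780.

0.780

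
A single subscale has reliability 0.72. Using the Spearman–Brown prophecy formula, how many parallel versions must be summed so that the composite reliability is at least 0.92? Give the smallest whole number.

5

k ≥ ρ*(1−ρ₁)/(ρ₁(1−ρ*)) = 0.92·0.28 / (0.72·0.08) = 4.472.
Smallest integer k = 5.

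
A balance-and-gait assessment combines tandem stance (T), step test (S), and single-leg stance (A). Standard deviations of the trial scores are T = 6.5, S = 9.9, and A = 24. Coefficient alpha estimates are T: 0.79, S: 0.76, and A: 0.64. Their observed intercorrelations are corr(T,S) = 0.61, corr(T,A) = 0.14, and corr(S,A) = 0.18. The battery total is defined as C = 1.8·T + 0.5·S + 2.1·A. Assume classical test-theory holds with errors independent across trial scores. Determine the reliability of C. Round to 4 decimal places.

Var(C) = 1.8²·6.5² + 0.5²·9.9² + 2.1²·24² + 2·[0.9·6.5·9.9·0.61 + 3.78·6.5·24·0.14 + 1.05·9.9·24·0.18] = 2701.55 + 325.58 = 3027.13.
Because errors are independent across components, Cov(Tᵢ,Tⱼ) = Cov(Xᵢ,Xⱼ); the off-diagonal part of the true-score variance is the same as above.
True-score variance = [1.8²·6.5²·0.79 + 0.5²·9.9²·0.76 + 2.1²·24²·0.64] + 325.58 = 1752.47 + 325.58 = 2078.05.
Reliability = 2078.05 / 3027.13 = 0.6865.

0.6865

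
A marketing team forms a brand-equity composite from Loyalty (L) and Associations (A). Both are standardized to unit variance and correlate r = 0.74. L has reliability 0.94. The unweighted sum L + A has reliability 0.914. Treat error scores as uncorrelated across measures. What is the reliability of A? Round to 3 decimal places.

Var(L+A) = 2 + 2·0.74 = 3.480.
True-score variance = ρ_L + ρ_A + 2·0.74, so 0.914 = (0.94 + ρ_A + 1.48) / 3.480.
ρ_A = 0.914·3.480 − 0.94 − 1.48 = 0.761.

0.761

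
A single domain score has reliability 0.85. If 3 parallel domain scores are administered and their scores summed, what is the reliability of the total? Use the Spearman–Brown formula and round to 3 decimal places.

ρ_k = kρ / (1 + (k−1)ρ) = 3·0.85 / (1 + 2·0.85) = 2.550 / 2.700 = 0.944.

0.944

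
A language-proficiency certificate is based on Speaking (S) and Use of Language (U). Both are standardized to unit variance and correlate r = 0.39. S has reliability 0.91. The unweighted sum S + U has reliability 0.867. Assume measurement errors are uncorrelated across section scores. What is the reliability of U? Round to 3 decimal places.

0.720

Var(S+U) = 2 + 2·0.39 = 2.780.
True-score variance = ρ_S + ρ_U + 2·0.39, so 0.867 = (0.91 + ρ_U + 0.78) / 2.780.
ρ_U = 0.867·2.780 − 0.91 − 0.78 = 0.720.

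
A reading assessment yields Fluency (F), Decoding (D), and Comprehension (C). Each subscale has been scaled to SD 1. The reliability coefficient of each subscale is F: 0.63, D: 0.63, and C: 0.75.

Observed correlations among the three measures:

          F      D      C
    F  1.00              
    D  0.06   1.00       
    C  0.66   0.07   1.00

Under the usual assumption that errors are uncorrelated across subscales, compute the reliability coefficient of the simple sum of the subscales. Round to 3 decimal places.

Var(F+D+C) = 3 + 2·[0.06 + 0.66 + 0.07] = 3 + 1.58 = 4.58.
With uncorrelated errors the cross-covariances are all true-score covariance, so they carry over unchanged; only the diagonal terms shrink to ρᵢσᵢ².
True-score variance = [0.63 + 0.63 + 0.75] + 1.58 = 2.01 + 1.58 = 3.59.
Reliability = 3.59 / 4.58 = 0.784.

0.784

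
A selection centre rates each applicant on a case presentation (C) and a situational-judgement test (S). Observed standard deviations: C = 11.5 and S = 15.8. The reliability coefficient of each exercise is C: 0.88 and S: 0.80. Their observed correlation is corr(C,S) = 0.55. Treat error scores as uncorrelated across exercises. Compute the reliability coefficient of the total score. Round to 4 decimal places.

0.8869

Var(C+S) = 11.5² + 15.8² + 2·[11.5·15.8·0.55] = 381.89 + 199.87 = 581.76.
Under uncorrelated errors the observed covariances equal the true-score covariances, so only the own-variance terms attenuate.
True-score variance = [11.5²·0.88 + 15.8²·0.80] + 199.87 = 316.092 + 199.87 = 515.962.
Reliability = 515.962 / 581.76 = 0.8869.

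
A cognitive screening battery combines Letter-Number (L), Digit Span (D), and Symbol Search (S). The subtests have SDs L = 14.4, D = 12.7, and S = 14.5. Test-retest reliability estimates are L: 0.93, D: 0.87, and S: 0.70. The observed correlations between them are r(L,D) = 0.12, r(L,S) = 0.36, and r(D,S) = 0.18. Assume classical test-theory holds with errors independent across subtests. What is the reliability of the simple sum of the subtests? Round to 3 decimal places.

0.883

Var(L+D+S) = 14.4² + 12.7² + 14.5² + 2·[14.4·12.7·0.12 + 14.4·14.5·0.36 + 12.7·14.5·0.18] = 578.9 + 260.521 = 839.421.
Under uncorrelated errors the observed covariances equal the true-score covariances, so only the own-variance terms attenuate.
True-score variance = [14.4²·0.93 + 12.7²·0.87 + 14.5²·0.70] + 260.521 = 480.342 + 260.521 = 740.863.
Reliability = 740.863 / 839.421 = 0.883.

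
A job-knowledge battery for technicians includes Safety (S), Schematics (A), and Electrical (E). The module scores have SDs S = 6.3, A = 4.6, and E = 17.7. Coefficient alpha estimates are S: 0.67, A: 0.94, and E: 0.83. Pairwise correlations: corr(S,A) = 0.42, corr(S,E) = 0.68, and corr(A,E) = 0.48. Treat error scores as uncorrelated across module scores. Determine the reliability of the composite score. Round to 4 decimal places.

Var(S+A+E) = 6.3² + 4.6² + 17.7² + 2·[6.3·4.6·0.42 + 6.3·17.7·0.68 + 4.6·17.7·0.48] = 374.14 + 254.16 = 628.3.
Under uncorrelated errors the observed covariances equal the true-score covariances, so only the own-variance terms attenuate.
True-score variance = [6.3²·0.67 + 4.6²·0.94 + 17.7²·0.83] + 254.16 = 306.513 + 254.16 = 560.673.
Reliability = 560.673 / 628.3 = 0.8924.

0.8924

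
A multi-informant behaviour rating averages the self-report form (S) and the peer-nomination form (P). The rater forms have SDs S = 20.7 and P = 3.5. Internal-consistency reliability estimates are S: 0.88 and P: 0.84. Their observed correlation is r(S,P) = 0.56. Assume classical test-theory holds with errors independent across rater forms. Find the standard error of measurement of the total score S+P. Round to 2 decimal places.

7.31

Var(total) = 440.74 + 81.144 = 521.884.
True-score variance = 387.361 + 81.144 = 468.505, so reliability = 0.8977.
Error variance = 521.884 − 468.505 = 53.3788; SEM = √53.3788 = 7.31.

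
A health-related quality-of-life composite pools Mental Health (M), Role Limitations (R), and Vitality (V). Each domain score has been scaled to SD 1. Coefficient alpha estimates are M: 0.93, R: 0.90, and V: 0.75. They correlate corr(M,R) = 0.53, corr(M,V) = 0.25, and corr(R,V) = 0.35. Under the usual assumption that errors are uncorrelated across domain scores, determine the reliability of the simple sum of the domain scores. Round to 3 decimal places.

0.920

Var(M+R+V) = 3 + 2·[0.53 + 0.25 + 0.35] = 3 + 2.26 = 5.26.
With uncorrelated errors the cross-covariances are all true-score covariance, so they carry over unchanged; only the diagonal terms shrink to ρᵢσᵢ².
True-score variance = [0.93 + 0.90 + 0.75] + 2.26 = 2.58 + 2.26 = 4.84.
Reliability = 4.84 / 5.26 = 0.920.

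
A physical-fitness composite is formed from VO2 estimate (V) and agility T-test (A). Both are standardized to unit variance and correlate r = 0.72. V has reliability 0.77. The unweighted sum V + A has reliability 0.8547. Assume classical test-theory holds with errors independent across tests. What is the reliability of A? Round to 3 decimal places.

Var(V+A) = 2 + 2·0.72 = 3.440.
True-score variance = ρ_V + ρ_A + 2·0.72, so 0.8547 = (0.77 + ρ_A + 1.44) / 3.440.
ρ_A = 0.8547·3.440 − 0.77 − 1.44 = 0.730.

0.730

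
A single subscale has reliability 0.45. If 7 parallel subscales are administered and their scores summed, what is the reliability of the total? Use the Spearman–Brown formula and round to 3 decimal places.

ρ_k = kρ / (1 + (k−1)ρ) = 7·0.45 / (1 + 6·0.45) = 3.150 / 3.700 = 0.851.

0.851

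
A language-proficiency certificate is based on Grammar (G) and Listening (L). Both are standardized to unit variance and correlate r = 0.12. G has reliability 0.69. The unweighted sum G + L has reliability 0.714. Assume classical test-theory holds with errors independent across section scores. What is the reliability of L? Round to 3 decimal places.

Var(G+L) = 2 + 2·0.12 = 2.240.
True-score variance = ρ_G + ρ_L + 2·0.12, so 0.714 = (0.69 + ρ_L + 0.24) / 2.240.
ρ_L = 0.714·2.240 − 0.69 − 0.24 = 0.669.

0.669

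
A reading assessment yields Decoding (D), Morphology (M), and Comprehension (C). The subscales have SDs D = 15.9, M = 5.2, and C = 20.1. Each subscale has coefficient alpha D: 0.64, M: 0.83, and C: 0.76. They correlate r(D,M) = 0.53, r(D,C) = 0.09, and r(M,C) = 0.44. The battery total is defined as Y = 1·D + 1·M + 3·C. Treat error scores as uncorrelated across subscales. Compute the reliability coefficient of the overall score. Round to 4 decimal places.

Var(Y) = 15.9² + 5.2² + 3²·20.1² + 2·[15.9·5.2·0.53 + 3·15.9·20.1·0.09 + 3·5.2·20.1·0.44] = 3915.94 + 536.152 = 4452.09.
Under uncorrelated errors the observed covariances equal the true-score covariances, so only the own-variance terms attenuate.
True-score variance = [15.9²·0.64 + 5.2²·0.83 + 3²·20.1²·0.76] + 536.152 = 2947.67 + 536.152 = 3483.82.
Reliability = 3483.82 / 4452.09 = 0.7825.

0.7825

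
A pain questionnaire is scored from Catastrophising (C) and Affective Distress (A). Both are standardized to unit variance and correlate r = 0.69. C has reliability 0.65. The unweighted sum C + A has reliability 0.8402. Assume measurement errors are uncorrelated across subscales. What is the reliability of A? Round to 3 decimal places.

0.810

Var(C+A) = 2 + 2·0.69 = 3.380.
True-score variance = ρ_C + ρ_A + 2·0.69, so 0.8402 = (0.65 + ρ_A + 1.38) / 3.380.
ρ_A = 0.8402·3.380 − 0.65 − 1.38 = 0.810.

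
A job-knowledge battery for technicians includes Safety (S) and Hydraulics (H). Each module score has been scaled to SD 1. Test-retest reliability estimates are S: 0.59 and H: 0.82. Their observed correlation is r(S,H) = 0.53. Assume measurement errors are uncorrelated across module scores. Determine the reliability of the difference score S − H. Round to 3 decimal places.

0.372

Var(S−H) = 1 + 1 − 2·0.53 = 2 − 1.06 = 0.94.
Under uncorrelated errors the observed covariances equal the true-score covariances, so only the own-variance terms attenuate.
True-score variance = [0.59 + 0.82] − 1.06 = 1.41 − 1.06 = 0.35.
Reliability = 0.35 / 0.94 = 0.372.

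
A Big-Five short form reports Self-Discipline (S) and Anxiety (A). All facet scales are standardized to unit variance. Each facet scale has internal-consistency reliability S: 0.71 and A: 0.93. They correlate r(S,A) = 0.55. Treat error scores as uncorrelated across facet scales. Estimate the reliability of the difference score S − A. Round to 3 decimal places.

0.600

Var(S−A) = 1 + 1 − 2·0.55 = 2 − 1.1 = 0.9.
With uncorrelated errors the cross-covariances are all true-score covariance, so they carry over unchanged; only the diagonal terms shrink to ρᵢσᵢ².
True-score variance = [0.71 + 0.93] − 1.1 = 1.64 − 1.1 = 0.54.
Reliability = 0.54 / 0.9 = 0.600.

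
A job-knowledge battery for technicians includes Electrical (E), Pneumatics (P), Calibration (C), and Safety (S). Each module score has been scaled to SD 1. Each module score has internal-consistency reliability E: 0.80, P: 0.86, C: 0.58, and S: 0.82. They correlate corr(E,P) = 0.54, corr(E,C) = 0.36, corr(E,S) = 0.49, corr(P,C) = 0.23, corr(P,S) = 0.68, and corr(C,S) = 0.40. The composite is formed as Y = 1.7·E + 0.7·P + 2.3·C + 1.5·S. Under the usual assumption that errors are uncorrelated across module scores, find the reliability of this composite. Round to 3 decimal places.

0.854

Var(Y) = 1.7² + 0.7² + 2.3² + 1.5² + 2·[1.19·0.54 + 3.91·0.36 + 2.55·0.49 + 1.61·0.23 + 1.05·0.68 + 3.45·0.40] = 10.92 + 11.528 = 22.448.
Because errors are independent across components, Cov(Tᵢ,Tⱼ) = Cov(Xᵢ,Xⱼ); the off-diagonal part of the true-score variance is the same as above.
True-score variance = [1.7²·0.80 + 0.7²·0.86 + 2.3²·0.58 + 1.5²·0.82] + 11.528 = 7.6466 + 11.528 = 19.1746.
Reliability = 19.1746 / 22.448 = 0.854.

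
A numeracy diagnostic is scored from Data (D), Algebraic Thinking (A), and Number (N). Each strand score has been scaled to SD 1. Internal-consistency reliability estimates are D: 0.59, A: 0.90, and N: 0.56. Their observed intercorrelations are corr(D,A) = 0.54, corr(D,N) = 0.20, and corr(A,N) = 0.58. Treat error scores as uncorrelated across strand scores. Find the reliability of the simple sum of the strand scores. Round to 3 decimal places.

Var(D+A+N) = 3 + 2·[0.54 + 0.20 + 0.58] = 3 + 2.64 = 5.64.
Because errors are independent across components, Cov(Tᵢ,Tⱼ) = Cov(Xᵢ,Xⱼ); the off-diagonal part of the true-score variance is the same as above.
True-score variance = [0.59 + 0.90 + 0.56] + 2.64 = 2.05 + 2.64 = 4.69.
Reliability = 4.69 / 5.64 = 0.832.

0.832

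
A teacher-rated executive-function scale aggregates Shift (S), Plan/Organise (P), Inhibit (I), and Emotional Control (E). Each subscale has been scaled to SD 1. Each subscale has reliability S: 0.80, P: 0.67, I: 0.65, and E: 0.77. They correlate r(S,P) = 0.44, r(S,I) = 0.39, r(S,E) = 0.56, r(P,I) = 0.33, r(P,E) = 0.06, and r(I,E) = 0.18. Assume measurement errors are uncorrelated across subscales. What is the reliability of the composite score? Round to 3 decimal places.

0.860

Var(S+P+I+E) = 4 + 2·[0.44 + 0.39 + 0.56 + 0.33 + 0.06 + 0.18] = 4 + 3.92 = 7.92.
Under uncorrelated errors the observed covariances equal the true-score covariances, so only the own-variance terms attenuate.
True-score variance = [0.80 + 0.67 + 0.65 + 0.77] + 3.92 = 2.89 + 3.92 = 6.81.
Reliability = 6.81 / 7.92 = 0.860.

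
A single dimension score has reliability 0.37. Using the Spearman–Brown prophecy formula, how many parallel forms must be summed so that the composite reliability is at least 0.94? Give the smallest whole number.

27

k ≥ ρ*(1−ρ₁)/(ρ₁(1−ρ*)) = 0.94·0.63 / (0.37·0.06) = 26.676.
Smallest integer k = 27.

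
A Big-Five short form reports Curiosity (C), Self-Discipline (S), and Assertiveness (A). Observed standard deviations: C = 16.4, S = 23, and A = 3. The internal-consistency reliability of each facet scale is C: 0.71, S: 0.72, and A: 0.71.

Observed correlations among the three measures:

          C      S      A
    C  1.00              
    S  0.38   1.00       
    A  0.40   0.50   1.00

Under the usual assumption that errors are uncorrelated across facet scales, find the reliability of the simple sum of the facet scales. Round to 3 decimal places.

Var(C+S+A) = 16.4² + 23² + 3² + 2·[16.4·23·0.38 + 16.4·3·0.40 + 23·3·0.50] = 806.96 + 395.032 = 1201.99.
With uncorrelated errors the cross-covariances are all true-score covariance, so they carry over unchanged; only the diagonal terms shrink to ρᵢσᵢ².
True-score variance = [16.4²·0.71 + 23²·0.72 + 3²·0.71] + 395.032 = 578.232 + 395.032 = 973.264.
Reliability = 973.264 / 1201.99 = 0.810.

0.810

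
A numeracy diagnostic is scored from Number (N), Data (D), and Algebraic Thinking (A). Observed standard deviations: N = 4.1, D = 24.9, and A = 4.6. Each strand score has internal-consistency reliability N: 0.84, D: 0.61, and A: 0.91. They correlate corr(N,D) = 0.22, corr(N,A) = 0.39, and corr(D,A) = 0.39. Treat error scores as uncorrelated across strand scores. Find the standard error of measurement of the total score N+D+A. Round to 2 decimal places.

Var(total) = 657.98 + 148.972 = 806.952.
True-score variance = 411.582 + 148.972 = 560.554, so reliability = 0.6947.
Error variance = 806.952 − 560.554 = 246.398; SEM = √246.398 = 15.70.

15.70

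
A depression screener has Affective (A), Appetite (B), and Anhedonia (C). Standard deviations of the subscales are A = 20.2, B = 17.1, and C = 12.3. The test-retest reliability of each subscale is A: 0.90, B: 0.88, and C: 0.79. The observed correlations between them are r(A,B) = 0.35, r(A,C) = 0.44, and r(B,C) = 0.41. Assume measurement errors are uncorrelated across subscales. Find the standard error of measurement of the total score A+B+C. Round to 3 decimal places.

Var(total) = 851.74 + 632.909 = 1484.65.
True-score variance = 744.076 + 632.909 = 1376.99, so reliability = 0.9275.
Error variance = 1484.65 − 1376.99 = 107.664; SEM = √107.664 = 10.376.

10.376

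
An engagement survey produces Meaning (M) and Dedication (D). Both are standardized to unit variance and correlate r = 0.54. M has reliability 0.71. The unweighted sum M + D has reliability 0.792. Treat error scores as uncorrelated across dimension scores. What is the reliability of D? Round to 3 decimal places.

Var(M+D) = 2 + 2·0.54 = 3.080.
True-score variance = ρ_M + ρ_D + 2·0.54, so 0.792 = (0.71 + ρ_D + 1.08) / 3.080.
ρ_D = 0.792·3.080 − 0.71 − 1.08 = 0.649.

0.649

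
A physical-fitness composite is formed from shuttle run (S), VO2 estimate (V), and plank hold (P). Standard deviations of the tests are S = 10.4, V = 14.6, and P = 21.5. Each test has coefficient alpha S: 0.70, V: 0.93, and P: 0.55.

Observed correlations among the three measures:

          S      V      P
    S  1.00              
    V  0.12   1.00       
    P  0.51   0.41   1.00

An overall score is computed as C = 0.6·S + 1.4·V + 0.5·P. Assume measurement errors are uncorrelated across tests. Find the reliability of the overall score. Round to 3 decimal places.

0.891

Var(C) = 0.6²·10.4² + 1.4²·14.6² + 0.5²·21.5² + 2·[0.84·10.4·14.6·0.12 + 0.3·10.4·21.5·0.51 + 0.7·14.6·21.5·0.41] = 572.294 + 279.211 = 851.505.
With uncorrelated errors the cross-covariances are all true-score covariance, so they carry over unchanged; only the diagonal terms shrink to ρᵢσᵢ².
True-score variance = [0.6²·10.4²·0.70 + 1.4²·14.6²·0.93 + 0.5²·21.5²·0.55] + 279.211 = 479.364 + 279.211 = 758.575.
Reliability = 758.575 / 851.505 = 0.891.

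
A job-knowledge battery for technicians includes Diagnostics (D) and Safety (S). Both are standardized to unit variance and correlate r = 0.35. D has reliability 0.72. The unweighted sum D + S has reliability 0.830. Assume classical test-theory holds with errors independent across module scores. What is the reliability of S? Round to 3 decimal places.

0.821

Var(D+S) = 2 + 2·0.35 = 2.700.
True-score variance = ρ_D + ρ_S + 2·0.35, so 0.830 = (0.72 + ρ_S + 0.70) / 2.700.
ρ_S = 0.830·2.700 − 0.72 − 0.70 = 0.821.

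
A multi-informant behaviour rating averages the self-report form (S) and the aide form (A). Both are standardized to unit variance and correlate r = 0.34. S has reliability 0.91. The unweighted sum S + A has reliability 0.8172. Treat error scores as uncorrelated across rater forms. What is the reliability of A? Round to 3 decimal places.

0.600

Var(S+A) = 2 + 2·0.34 = 2.680.
True-score variance = ρ_S + ρ_A + 2·0.34, so 0.8172 = (0.91 + ρ_A + 0.68) / 2.680.
ρ_A = 0.8172·2.680 − 0.91 − 0.68 = 0.600.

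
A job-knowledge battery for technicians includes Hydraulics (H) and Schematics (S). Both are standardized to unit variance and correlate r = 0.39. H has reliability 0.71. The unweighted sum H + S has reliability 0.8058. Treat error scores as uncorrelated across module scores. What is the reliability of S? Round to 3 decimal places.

0.750

Var(H+S) = 2 + 2·0.39 = 2.780.
True-score variance = ρ_H + ρ_S + 2·0.39, so 0.8058 = (0.71 + ρ_S + 0.78) / 2.780.
ρ_S = 0.8058·2.780 − 0.71 − 0.78 = 0.750.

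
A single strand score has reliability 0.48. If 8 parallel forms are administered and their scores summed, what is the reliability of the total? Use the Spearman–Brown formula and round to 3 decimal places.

0.881

ρ_k = kρ / (1 + (k−1)ρ) = 8·0.48 / (1 + 7·0.48) = 3.840 / 4.360 = 0.881.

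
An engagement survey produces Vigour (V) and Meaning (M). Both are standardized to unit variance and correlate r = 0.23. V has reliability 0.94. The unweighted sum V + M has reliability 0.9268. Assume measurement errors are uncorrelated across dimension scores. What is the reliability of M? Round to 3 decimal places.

Var(V+M) = 2 + 2·0.23 = 2.460.
True-score variance = ρ_V + ρ_M + 2·0.23, so 0.9268 = (0.94 + ρ_M + 0.46) / 2.460.
ρ_M = 0.9268·2.460 − 0.94 − 0.46 = 0.880.

0.880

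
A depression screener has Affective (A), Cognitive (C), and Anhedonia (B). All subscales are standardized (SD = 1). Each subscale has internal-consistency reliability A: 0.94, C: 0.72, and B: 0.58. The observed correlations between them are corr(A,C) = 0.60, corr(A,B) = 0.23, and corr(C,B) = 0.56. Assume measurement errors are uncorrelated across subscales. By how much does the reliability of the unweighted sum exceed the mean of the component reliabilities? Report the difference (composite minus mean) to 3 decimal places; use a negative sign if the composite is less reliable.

Var(sum) = 3 + 2.78 = 5.78; true-score variance = 2.24 + 2.78 = 5.02; composite reliability = 0.8685.
Mean component reliability = 0.7467.
Difference = 0.8685 − 0.7467 = 0.122.

0.122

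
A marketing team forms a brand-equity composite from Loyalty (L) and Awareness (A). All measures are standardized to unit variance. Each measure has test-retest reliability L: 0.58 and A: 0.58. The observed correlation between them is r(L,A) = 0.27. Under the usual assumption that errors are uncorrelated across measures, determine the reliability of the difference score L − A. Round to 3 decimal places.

0.425

Var(L−A) = 1 + 1 − 2·0.27 = 2 − 0.54 = 1.46.
Under uncorrelated errors the observed covariances equal the true-score covariances, so only the own-variance terms attenuate.
True-score variance = [0.58 + 0.58] − 0.54 = 1.16 − 0.54 = 0.62.
Reliability = 0.62 / 1.46 = 0.425.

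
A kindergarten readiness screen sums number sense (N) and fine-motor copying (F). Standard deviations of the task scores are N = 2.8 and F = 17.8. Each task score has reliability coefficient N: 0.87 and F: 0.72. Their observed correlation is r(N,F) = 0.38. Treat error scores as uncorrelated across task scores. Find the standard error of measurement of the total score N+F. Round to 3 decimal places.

9.473

Var(total) = 324.68 + 37.8784 = 362.558.
True-score variance = 234.946 + 37.8784 = 272.824, so reliability = 0.7525.
Error variance = 362.558 − 272.824 = 89.7344; SEM = √89.7344 = 9.473.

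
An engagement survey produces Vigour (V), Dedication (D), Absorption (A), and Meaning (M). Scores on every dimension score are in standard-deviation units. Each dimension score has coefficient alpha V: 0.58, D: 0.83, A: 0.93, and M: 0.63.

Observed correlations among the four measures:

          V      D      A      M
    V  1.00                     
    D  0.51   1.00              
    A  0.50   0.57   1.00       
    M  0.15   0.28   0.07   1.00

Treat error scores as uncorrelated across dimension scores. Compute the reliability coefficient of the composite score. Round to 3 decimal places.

0.874

Var(V+D+A+M) = 4 + 2·[0.51 + 0.50 + 0.15 + 0.57 + 0.28 + 0.07] = 4 + 4.16 = 8.16.
With uncorrelated errors the cross-covariances are all true-score covariance, so they carry over unchanged; only the diagonal terms shrink to ρᵢσᵢ².
True-score variance = [0.58 + 0.83 + 0.93 + 0.63] + 4.16 = 2.97 + 4.16 = 7.13.
Reliability = 7.13 / 8.16 = 0.874.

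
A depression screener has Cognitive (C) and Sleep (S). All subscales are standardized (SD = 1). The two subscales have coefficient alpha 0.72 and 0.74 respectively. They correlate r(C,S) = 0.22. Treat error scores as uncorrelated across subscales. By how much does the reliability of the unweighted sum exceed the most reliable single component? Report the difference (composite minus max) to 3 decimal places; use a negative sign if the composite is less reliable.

Var(sum) = 2 + 0.44 = 2.44; true-score variance = 1.46 + 0.44 = 1.9; composite reliability = 0.7787.
Max component reliability = 0.7400.
Difference = 0.7787 − 0.7400 = 0.039.

0.039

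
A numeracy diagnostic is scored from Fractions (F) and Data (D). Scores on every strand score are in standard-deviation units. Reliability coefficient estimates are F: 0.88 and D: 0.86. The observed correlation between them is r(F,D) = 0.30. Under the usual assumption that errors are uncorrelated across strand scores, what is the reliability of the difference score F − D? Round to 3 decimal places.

0.814

Var(F−D) = 1 + 1 − 2·0.30 = 2 − 0.6 = 1.4.
Under uncorrelated errors the observed covariances equal the true-score covariances, so only the own-variance terms attenuate.
True-score variance = [0.88 + 0.86] − 0.6 = 1.74 − 0.6 = 1.14.
Reliability = 1.14 / 1.4 = 0.814.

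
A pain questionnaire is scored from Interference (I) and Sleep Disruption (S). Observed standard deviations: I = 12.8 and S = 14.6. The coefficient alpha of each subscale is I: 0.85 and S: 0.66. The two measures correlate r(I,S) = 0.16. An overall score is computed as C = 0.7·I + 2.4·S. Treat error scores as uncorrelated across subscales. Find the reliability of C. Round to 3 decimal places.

Var(C) = 0.7²·12.8² + 2.4²·14.6² + 2·[1.68·12.8·14.6·0.16] = 1308.08 + 100.467 = 1408.55.
With uncorrelated errors the cross-covariances are all true-score covariance, so they carry over unchanged; only the diagonal terms shrink to ρᵢσᵢ².
True-score variance = [0.7²·12.8²·0.85 + 2.4²·14.6²·0.66] + 100.467 = 878.588 + 100.467 = 979.055.
Reliability = 979.055 / 1408.55 = 0.695.

0.695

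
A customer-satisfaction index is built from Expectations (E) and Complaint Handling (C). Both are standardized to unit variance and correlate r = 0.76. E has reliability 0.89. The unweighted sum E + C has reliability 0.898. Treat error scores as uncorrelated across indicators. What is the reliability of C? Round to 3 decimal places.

Var(E+C) = 2 + 2·0.76 = 3.520.
True-score variance = ρ_E + ρ_C + 2·0.76, so 0.898 = (0.89 + ρ_C + 1.52) / 3.520.
ρ_C = 0.898·3.520 − 0.89 − 1.52 = 0.751.

0.751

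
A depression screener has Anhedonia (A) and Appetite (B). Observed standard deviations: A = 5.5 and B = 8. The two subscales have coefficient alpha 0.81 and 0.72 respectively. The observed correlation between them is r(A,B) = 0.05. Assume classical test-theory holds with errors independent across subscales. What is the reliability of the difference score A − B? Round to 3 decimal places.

Var(A−B) = 5.5² + 8² − 2·5.5·8·0.05 = 94.25 − 4.4 = 89.85.
Because errors are independent across components, Cov(Tᵢ,Tⱼ) = Cov(Xᵢ,Xⱼ); the off-diagonal part of the true-score variance is the same as above.
True-score variance = [5.5²·0.81 + 8²·0.72] − 4.4 = 70.5825 − 4.4 = 66.1825.
Reliability = 66.1825 / 89.85 = 0.737.

0.737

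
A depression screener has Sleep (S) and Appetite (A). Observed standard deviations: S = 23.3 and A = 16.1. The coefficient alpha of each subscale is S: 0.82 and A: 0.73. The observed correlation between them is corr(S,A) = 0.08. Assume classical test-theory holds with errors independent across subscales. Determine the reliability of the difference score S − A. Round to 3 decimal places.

Var(S−A) = 23.3² + 16.1² − 2·23.3·16.1·0.08 = 802.1 − 60.0208 = 742.079.
Because errors are independent across components, Cov(Tᵢ,Tⱼ) = Cov(Xᵢ,Xⱼ); the off-diagonal part of the true-score variance is the same as above.
True-score variance = [23.3²·0.82 + 16.1²·0.73] − 60.0208 = 634.393 − 60.0208 = 574.372.
Reliability = 574.372 / 742.079 = 0.774.

0.774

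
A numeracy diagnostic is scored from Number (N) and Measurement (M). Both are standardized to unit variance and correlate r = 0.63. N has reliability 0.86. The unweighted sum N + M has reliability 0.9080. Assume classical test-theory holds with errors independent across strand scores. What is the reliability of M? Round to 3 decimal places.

0.840

Var(N+M) = 2 + 2·0.63 = 3.260.
True-score variance = ρ_N + ρ_M + 2·0.63, so 0.9080 = (0.86 + ρ_M + 1.26) / 3.260.
ρ_M = 0.9080·3.260 − 0.86 − 1.26 = 0.840.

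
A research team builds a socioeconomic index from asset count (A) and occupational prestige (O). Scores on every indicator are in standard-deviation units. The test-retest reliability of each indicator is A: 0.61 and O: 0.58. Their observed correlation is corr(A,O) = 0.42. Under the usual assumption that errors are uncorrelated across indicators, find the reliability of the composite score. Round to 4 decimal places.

0.7148

Var(A+O) = 2 + 2·[0.42] = 2 + 0.84 = 2.84.
With uncorrelated errors the cross-covariances are all true-score covariance, so they carry over unchanged; only the diagonal terms shrink to ρᵢσᵢ².
True-score variance = [0.61 + 0.58] + 0.84 = 1.19 + 0.84 = 2.03.
Reliability = 2.03 / 2.84 = 0.7148.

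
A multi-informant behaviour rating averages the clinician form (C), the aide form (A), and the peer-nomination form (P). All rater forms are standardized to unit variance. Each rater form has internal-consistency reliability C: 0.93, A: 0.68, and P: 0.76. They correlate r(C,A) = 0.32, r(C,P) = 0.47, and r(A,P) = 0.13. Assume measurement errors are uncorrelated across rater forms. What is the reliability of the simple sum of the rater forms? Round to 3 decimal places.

0.870

Var(C+A+P) = 3 + 2·[0.32 + 0.47 + 0.13] = 3 + 1.84 = 4.84.
Because errors are independent across components, Cov(Tᵢ,Tⱼ) = Cov(Xᵢ,Xⱼ); the off-diagonal part of the true-score variance is the same as above.
True-score variance = [0.93 + 0.68 + 0.76] + 1.84 = 2.37 + 1.84 = 4.21.
Reliability = 4.21 / 4.84 = 0.870.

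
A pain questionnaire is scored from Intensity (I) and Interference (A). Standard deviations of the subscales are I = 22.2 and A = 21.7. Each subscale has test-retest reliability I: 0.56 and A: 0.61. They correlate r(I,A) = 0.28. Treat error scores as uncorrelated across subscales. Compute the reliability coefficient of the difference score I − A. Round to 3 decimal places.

Var(I−A) = 22.2² + 21.7² − 2·22.2·21.7·0.28 = 963.73 − 269.774 = 693.956.
With uncorrelated errors the cross-covariances are all true-score covariance, so they carry over unchanged; only the diagonal terms shrink to ρᵢσᵢ².
True-score variance = [22.2²·0.56 + 21.7²·0.61] − 269.774 = 563.233 − 269.774 = 293.459.
Reliability = 293.459 / 693.956 = 0.423.

0.423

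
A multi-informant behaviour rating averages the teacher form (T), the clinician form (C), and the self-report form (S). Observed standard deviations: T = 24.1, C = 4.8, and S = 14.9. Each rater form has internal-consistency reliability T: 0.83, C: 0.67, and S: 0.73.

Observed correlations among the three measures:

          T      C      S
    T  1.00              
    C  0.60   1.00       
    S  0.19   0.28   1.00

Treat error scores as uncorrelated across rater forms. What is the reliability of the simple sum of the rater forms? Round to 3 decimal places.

0.854

Var(T+C+S) = 24.1² + 4.8² + 14.9² + 2·[24.1·4.8·0.60 + 24.1·14.9·0.19 + 4.8·14.9·0.28] = 825.86 + 315.321 = 1141.18.
Under uncorrelated errors the observed covariances equal the true-score covariances, so only the own-variance terms attenuate.
True-score variance = [24.1²·0.83 + 4.8²·0.67 + 14.9²·0.73] + 315.321 = 659.576 + 315.321 = 974.898.
Reliability = 974.898 / 1141.18 = 0.854.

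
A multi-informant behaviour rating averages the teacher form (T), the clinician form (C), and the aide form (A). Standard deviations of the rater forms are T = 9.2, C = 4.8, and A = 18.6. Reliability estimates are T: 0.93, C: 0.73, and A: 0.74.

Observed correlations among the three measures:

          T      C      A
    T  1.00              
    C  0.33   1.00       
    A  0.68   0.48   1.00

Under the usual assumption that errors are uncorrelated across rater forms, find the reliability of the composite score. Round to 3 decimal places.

0.873

Var(T+C+A) = 9.2² + 4.8² + 18.6² + 2·[9.2·4.8·0.33 + 9.2·18.6·0.68 + 4.8·18.6·0.48] = 453.64 + 347.578 = 801.218.
With uncorrelated errors the cross-covariances are all true-score covariance, so they carry over unchanged; only the diagonal terms shrink to ρᵢσᵢ².
True-score variance = [9.2²·0.93 + 4.8²·0.73 + 18.6²·0.74] + 347.578 = 351.545 + 347.578 = 699.122.
Reliability = 699.122 / 801.218 = 0.873.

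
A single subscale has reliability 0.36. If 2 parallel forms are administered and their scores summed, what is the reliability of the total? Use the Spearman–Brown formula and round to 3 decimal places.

0.529

ρ_k = kρ / (1 + (k−1)ρ) = 2·0.36 / (1 + 1·0.36) = 0.720 / 1.360 = 0.529.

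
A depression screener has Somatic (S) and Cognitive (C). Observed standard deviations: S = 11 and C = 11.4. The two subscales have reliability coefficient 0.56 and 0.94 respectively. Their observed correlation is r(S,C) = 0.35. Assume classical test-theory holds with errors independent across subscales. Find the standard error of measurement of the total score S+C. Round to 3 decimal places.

7.813

Var(total) = 250.96 + 87.78 = 338.74.
True-score variance = 189.922 + 87.78 = 277.702, so reliability = 0.8198.
Error variance = 338.74 − 277.702 = 61.0376; SEM = √61.0376 = 7.813.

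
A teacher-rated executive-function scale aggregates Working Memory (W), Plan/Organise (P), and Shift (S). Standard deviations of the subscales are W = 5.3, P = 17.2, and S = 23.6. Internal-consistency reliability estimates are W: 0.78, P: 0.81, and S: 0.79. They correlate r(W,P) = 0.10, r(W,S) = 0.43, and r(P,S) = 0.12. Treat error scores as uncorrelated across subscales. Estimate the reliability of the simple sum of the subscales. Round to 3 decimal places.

0.838

Var(W+P+S) = 5.3² + 17.2² + 23.6² + 2·[5.3·17.2·0.10 + 5.3·23.6·0.43 + 17.2·23.6·0.12] = 880.89 + 223.222 = 1104.11.
Because errors are independent across components, Cov(Tᵢ,Tⱼ) = Cov(Xᵢ,Xⱼ); the off-diagonal part of the true-score variance is the same as above.
True-score variance = [5.3²·0.78 + 17.2²·0.81 + 23.6²·0.79] + 223.222 = 701.539 + 223.222 = 924.761.
Reliability = 924.761 / 1104.11 = 0.838.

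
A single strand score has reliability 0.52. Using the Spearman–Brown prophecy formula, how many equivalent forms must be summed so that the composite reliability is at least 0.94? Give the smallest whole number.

k ≥ ρ*(1−ρ₁)/(ρ₁(1−ρ*)) = 0.94·0.48 / (0.52·0.06) = 14.462.
Smallest integer k = 15.

15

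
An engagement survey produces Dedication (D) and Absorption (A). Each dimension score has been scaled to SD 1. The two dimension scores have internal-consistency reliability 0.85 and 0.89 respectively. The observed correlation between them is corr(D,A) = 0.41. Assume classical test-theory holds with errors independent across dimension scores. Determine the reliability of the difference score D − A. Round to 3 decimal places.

0.780

Var(D−A) = 1 + 1 − 2·0.41 = 2 − 0.82 = 1.18.
With uncorrelated errors the cross-covariances are all true-score covariance, so they carry over unchanged; only the diagonal terms shrink to ρᵢσᵢ².
True-score variance = [0.85 + 0.89] − 0.82 = 1.74 − 0.82 = 0.92.
Reliability = 0.92 / 1.18 = 0.780.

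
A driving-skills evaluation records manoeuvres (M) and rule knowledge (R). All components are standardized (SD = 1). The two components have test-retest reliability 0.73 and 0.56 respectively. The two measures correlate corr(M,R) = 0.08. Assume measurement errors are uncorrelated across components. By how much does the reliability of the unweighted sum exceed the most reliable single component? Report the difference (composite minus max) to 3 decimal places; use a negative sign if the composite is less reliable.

-0.059

Var(sum) = 2 + 0.16 = 2.16; true-score variance = 1.29 + 0.16 = 1.45; composite reliability = 0.6713.
Max component reliability = 0.7300.
Difference = 0.6713 − 0.7300 = -0.059.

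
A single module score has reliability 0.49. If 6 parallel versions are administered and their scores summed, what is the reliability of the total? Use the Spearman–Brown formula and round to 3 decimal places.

ρ_k = kρ / (1 + (k−1)ρ) = 6·0.49 / (1 + 5·0.49) = 2.940 / 3.450 = 0.852.

0.852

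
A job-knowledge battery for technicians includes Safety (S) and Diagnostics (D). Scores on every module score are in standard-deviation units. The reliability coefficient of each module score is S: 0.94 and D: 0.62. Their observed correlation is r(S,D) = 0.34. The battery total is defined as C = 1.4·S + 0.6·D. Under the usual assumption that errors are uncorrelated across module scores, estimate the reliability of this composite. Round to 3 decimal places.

0.912

Var(C) = 1.4² + 0.6² + 2·[0.84·0.34] = 2.32 + 0.5712 = 2.8912.
With uncorrelated errors the cross-covariances are all true-score covariance, so they carry over unchanged; only the diagonal terms shrink to ρᵢσᵢ².
True-score variance = [1.4²·0.94 + 0.6²·0.62] + 0.5712 = 2.0656 + 0.5712 = 2.6368.
Reliability = 2.6368 / 2.8912 = 0.912.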